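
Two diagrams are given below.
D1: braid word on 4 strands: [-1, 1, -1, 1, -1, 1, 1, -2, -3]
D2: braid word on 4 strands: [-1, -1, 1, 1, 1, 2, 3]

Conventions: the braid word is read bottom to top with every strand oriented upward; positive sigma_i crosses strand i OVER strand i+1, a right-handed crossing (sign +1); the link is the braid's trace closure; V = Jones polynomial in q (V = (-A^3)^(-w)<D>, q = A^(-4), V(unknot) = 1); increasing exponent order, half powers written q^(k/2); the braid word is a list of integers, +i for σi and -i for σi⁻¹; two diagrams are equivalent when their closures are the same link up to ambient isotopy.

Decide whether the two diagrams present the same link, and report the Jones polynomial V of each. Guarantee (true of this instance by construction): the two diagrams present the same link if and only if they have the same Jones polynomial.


equivalent: yes
D1 (bracket -A^-3; 9 crossings at w = -1): V = 1
V(D2) = 1  [7 crossings, <D> = -A^9, w = +3]
observation: all 2 diagrams share one V(q), hence one class


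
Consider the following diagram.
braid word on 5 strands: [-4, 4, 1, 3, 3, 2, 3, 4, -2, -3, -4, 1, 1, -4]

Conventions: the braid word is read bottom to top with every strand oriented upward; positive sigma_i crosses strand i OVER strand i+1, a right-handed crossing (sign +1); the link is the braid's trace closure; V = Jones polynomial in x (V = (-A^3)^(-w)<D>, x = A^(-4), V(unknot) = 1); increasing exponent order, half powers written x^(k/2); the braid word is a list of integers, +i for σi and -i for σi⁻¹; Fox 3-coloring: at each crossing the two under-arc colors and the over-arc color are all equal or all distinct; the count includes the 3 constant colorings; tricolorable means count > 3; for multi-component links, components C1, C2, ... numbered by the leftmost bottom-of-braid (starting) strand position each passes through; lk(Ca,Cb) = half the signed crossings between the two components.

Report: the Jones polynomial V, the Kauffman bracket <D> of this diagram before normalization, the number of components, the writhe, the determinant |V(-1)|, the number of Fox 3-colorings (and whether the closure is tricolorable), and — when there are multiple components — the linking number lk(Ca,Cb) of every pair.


V = x^-1 - 1 + 2x - 3x^2 + 3x^3 - 2x^4 + 2x^5 - x^6
<D> = -A^-12 + 2A^-8 - 2A^-4 + 3 - 3A^4 + 2A^8 - A^12 + A^16 (w = +4)
1 component over 14 crossings, w = +4
9 Fox colorings among 3^14, |V(-1)| = 15: tricolorable
why: w = +4 shifts under R1 moves; the (-A^3)^(-4) factor cancels that in V


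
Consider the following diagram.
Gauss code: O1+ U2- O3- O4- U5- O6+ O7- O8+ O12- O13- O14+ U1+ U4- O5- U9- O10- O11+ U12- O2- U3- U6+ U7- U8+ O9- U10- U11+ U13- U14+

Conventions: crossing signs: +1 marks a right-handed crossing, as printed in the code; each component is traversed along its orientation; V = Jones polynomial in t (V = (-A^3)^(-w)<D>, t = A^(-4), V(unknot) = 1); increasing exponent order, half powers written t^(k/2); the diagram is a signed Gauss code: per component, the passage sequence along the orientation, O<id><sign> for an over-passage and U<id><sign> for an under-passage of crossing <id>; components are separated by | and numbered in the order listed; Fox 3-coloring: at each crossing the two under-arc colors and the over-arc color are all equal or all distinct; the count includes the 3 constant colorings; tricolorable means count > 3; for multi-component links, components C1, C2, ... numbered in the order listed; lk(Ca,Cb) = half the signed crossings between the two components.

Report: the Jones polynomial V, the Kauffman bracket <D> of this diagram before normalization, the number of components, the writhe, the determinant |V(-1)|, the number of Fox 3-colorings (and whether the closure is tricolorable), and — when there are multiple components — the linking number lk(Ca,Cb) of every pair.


Jones polynomial: V(t) = t^-7 - 2t^-6 + 2t^-5 - 3t^-4 + 3t^-3 - 2t^-2 + 2t^-1
<D> = 2A^-8 - 2A^-4 + 3 - 3A^4 + 2A^8 - 2A^12 + A^16; writhe -4
components 1, writhe -4 (14 crossings)
3-colorings: 9 of 3^14, det 15 — tricolorable
note: the span of V is 6, forcing >= 6 crossings in any diagram


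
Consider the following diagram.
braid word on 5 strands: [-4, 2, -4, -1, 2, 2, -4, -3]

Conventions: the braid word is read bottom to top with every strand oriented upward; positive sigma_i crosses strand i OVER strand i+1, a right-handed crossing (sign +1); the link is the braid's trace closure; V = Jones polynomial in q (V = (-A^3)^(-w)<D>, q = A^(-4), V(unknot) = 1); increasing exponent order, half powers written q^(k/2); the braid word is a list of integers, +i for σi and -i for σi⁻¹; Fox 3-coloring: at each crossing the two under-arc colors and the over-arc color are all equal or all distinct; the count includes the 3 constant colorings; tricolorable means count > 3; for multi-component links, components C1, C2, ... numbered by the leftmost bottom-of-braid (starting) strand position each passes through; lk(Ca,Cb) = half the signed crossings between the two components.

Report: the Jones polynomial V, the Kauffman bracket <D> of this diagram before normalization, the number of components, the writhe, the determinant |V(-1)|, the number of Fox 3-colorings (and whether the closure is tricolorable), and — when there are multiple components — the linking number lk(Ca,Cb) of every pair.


V = -q^-3 + q^-2 - q^-1 + 3 - q + q^2 - q^3
<D> = -A^-18 + A^-14 - A^-10 + 3A^-6 - A^-2 + A^2 - A^6 (w = -2)
1 component over 8 crossings, w = -2
27 Fox colorings among 3^8, |V(-1)| = 9: tricolorable
why: V spans 6 powers of q: at least 6 crossings in any diagram


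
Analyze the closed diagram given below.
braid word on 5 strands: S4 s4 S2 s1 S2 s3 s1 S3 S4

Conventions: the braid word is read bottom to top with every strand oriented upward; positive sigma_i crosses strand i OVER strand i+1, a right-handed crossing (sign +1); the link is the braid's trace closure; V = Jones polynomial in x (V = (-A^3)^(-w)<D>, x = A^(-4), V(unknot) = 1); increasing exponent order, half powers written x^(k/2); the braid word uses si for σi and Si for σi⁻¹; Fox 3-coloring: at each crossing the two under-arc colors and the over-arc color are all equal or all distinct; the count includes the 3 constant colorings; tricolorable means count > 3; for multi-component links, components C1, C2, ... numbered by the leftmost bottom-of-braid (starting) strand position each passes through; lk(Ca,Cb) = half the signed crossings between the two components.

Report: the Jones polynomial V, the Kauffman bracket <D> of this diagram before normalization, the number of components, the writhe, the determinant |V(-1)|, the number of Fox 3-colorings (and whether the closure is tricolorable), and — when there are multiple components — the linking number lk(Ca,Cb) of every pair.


V(x) = -x^(-5/2) - x^(5/2)
bracket: A^-13 + A^7, w = -1
2 components, writhe -1, over 9 crossings
lk(C1,C2) = 0
det 0, colorings 9 of 3^9 — tricolorable
observation: the 1 component pair carries total linking 0


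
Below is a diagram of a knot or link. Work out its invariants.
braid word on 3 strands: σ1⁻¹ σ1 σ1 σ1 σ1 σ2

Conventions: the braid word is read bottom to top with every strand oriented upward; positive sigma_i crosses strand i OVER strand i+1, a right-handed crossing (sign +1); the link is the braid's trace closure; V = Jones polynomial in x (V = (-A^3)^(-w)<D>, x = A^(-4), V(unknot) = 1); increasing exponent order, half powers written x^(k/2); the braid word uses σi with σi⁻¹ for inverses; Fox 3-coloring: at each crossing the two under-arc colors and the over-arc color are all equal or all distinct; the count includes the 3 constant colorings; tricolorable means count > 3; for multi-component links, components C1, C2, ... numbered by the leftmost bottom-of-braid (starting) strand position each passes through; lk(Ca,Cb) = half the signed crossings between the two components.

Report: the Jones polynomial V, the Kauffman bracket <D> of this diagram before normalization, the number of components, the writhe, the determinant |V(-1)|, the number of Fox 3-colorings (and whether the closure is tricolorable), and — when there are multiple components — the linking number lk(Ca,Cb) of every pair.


Jones polynomial: V(x) = x + x^3 - x^4
<D> = -A^-4 + 1 + A^8; writhe +4
components 1, writhe +4 (6 crossings)
3-colorings: 9 of 3^6, det 3 — tricolorable
note: free reduction leaves σ1 σ1 σ1 σ2 of the original 6 letters


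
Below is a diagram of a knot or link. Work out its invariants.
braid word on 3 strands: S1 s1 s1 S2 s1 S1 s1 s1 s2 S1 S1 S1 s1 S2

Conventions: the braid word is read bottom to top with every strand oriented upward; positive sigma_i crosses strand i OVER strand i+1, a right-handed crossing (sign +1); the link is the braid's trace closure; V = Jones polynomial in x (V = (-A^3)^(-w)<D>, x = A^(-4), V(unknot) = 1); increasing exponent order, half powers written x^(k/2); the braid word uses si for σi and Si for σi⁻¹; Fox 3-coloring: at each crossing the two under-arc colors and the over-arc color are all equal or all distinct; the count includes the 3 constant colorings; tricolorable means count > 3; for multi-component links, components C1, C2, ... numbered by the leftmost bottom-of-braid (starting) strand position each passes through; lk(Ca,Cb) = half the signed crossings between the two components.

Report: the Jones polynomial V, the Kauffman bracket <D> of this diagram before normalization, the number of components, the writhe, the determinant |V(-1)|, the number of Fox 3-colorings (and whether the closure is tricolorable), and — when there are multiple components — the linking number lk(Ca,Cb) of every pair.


Jones polynomial: V(x) = -x^-3 + 2x^-2 - 2x^-1 + 3 - 2x + 2x^2 - x^3
<D> = -A^-12 + 2A^-8 - 2A^-4 + 3 - 2A^4 + 2A^8 - A^12; writhe 0
components 1, writhe 0 (14 crossings)
3-colorings: 3 of 3^14, det 13 — not tricolorable
note: w = 0 shifts under R1 moves; the (-A^3)^(0) factor cancels that in V


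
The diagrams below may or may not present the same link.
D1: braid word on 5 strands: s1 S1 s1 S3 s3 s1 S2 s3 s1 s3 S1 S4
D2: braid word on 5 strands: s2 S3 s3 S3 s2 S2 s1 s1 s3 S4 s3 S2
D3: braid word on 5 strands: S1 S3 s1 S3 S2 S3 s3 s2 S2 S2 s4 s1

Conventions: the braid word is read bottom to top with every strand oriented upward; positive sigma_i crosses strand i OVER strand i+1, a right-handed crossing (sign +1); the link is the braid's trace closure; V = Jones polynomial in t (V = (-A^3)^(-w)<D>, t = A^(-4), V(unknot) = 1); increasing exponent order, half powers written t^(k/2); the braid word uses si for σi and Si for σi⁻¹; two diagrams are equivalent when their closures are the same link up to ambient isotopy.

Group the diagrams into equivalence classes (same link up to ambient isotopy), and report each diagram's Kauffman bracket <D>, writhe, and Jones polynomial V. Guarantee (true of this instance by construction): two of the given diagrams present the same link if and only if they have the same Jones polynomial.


grouping into links: {D1} | {D2} | {D3}
V(D1) = t + 2t^3 + t^5  (w +2, c 12, <D> = A^-14 + 2A^-6 + A^2)
V(D2) = 1 + t + t^2 + t^3  [12 crossings, <D> = A^-6 + A^-2 + A^2 + A^6, w = +2]
V(D3) = t^-5 + 2t^-3 + t^-1  [12 crossings, <D> = A^-2 + 2A^6 + A^14, w = -2]
why: V(t) takes 3 values over 3 diagrams, fixing the grouping


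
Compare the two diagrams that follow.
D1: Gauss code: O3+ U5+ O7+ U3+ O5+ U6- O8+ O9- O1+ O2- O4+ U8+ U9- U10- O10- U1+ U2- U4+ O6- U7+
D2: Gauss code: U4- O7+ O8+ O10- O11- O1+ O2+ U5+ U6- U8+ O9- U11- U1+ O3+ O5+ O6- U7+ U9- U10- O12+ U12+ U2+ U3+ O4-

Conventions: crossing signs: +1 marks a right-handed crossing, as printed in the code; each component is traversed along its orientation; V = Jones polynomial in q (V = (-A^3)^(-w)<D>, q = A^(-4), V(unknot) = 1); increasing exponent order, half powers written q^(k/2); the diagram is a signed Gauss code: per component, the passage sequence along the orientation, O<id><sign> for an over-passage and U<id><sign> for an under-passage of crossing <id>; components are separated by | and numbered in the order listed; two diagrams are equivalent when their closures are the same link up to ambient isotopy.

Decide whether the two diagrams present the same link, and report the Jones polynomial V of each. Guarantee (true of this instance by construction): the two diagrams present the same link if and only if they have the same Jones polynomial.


same link: no
V(D1) = q + q^3 - q^4  [10 crossings, <D> = -A^-10 + A^-6 + A^2, w = +2]
V(D2) = 1  [12 crossings, <D> = A^6, w = +2]
insight: V(q) takes 2 values over 2 diagrams, fixing the grouping


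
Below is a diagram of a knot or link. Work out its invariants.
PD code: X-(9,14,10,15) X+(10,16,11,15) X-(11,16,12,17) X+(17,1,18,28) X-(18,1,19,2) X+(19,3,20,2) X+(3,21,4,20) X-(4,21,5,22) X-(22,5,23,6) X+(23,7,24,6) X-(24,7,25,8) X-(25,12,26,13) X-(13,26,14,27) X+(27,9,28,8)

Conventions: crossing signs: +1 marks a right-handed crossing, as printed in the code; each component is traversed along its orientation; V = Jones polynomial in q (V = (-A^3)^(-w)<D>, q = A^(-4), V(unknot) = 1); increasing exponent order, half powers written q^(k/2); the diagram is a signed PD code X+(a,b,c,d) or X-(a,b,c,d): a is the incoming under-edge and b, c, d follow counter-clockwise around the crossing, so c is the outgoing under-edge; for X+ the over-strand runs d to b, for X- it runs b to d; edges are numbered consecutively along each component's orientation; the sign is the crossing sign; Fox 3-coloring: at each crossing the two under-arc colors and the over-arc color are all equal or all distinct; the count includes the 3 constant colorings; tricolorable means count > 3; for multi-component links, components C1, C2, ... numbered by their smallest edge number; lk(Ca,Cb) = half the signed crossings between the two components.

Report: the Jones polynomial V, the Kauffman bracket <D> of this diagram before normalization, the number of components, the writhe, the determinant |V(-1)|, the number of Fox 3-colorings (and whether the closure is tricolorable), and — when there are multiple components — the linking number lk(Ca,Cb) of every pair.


V = -q^-4 + q^-3 + q^-1
<D> = A^-2 + A^6 - A^10 (w = -2)
1 component over 14 crossings, w = -2
9 Fox colorings among 3^14, |V(-1)| = 3: tricolorable
why: det 3 = |V(-1)|; divisible by 3, so tricolorable


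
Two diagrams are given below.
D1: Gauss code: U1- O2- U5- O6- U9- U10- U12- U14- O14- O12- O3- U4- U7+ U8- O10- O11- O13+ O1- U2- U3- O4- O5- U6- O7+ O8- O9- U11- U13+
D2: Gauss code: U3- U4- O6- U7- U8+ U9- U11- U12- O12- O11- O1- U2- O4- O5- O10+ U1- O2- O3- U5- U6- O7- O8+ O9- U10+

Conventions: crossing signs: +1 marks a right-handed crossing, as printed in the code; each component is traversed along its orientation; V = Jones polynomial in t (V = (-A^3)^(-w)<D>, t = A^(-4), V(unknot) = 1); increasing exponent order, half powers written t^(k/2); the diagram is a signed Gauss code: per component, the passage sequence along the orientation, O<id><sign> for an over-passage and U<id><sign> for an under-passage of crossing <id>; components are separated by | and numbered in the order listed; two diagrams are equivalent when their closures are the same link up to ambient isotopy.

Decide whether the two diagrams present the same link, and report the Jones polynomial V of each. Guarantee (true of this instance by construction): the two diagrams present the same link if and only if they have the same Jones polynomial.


equivalent: no
V(D1) = -t^-8 + t^-5 + t^-3  (w -10, c 14, <D> = A^-18 + A^-10 - A^2)
V(D2) = t^-8 - 2t^-7 + t^-6 - 2t^-5 + 2t^-4 + t^-2  (w -8, c 12, <D> = A^-16 + 2A^-8 - 2A^-4 + 1 - 2A^4 + A^8)
why: 2 classes among 2 diagrams; unequal V(t) rules out equality


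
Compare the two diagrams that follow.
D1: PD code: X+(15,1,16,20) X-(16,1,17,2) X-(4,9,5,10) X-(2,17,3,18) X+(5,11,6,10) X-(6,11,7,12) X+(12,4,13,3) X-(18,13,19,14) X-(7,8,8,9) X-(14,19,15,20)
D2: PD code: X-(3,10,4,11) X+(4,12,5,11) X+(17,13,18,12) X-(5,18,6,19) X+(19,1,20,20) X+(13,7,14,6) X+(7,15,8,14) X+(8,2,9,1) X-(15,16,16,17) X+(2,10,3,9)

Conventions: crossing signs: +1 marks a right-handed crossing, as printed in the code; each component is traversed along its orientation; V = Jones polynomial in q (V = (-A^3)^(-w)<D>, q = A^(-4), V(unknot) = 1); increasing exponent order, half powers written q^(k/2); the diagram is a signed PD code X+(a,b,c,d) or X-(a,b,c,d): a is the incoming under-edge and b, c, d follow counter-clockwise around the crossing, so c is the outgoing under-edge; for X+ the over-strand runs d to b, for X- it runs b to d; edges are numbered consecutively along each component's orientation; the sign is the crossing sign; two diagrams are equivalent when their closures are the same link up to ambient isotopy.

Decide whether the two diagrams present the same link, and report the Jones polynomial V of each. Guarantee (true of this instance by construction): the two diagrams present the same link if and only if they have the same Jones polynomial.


equivalent: no
D1 (bracket A^-8 + 1 - A^4; 10 crossings at w = -4): V = -q^-4 + q^-3 + q^-1
V(D2) = q - q^2 + 2q^3 - q^4 + q^5 - q^6  (w +4, c 10, <D> = -A^-12 + A^-8 - A^-4 + 2 - A^4 + A^8)
key observation: V(q) takes 2 values over 2 diagrams, fixing the grouping


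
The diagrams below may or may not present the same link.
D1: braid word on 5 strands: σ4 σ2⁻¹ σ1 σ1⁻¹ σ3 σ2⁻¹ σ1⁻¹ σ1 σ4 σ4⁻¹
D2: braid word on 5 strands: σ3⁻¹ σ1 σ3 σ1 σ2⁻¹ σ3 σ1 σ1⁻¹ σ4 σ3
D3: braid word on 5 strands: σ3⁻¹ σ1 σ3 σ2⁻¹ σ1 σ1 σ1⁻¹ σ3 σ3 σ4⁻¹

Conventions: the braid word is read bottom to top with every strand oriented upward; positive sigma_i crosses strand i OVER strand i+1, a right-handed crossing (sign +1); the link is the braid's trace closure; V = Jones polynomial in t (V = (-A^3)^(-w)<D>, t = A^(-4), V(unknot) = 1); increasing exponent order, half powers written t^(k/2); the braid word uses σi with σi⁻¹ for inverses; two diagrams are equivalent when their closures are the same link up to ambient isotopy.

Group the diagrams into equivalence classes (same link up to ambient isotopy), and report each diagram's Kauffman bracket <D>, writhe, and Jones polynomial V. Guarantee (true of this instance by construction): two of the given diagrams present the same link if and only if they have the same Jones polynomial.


grouping into links: {D1} | {D2, D3}
V(D1) = t^-3 + t^-2 + t^-1 + 1  (w 0, c 10, <D> = 1 + A^4 + A^8 + A^12)
V(D2) = t + 2t^3 + t^5  (w +4, c 10, <D> = A^-8 + 2 + A^8)
V(D3) = t + 2t^3 + t^5  [10 crossings, <D> = A^-14 + 2A^-6 + A^2, w = +2]
why: 2 classes among 3 diagrams; unequal V(t) rules out equality


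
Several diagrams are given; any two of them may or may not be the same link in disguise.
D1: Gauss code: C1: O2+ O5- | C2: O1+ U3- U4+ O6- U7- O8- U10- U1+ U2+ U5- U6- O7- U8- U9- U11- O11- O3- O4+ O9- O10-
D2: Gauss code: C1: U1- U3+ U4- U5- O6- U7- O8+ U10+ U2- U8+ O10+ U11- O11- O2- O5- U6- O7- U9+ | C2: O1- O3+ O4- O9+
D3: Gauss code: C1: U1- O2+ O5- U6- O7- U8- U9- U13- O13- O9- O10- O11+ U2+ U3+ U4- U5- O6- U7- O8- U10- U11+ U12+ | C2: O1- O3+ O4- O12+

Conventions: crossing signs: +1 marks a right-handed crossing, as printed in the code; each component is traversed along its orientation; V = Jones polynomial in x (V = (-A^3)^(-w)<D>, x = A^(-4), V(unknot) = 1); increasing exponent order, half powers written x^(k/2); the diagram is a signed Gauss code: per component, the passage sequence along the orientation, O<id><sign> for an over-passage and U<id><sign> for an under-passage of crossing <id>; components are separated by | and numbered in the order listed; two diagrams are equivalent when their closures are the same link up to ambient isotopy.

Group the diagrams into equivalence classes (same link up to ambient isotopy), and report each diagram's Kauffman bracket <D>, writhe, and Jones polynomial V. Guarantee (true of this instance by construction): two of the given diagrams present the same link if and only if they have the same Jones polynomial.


grouping into links: {D1, D2, D3}
V(D1) = x^(-9/2) - x^(-5/2) - x^(-3/2) - x^(-1/2)  (w -5, c 11, <D> = A^-13 + A^-9 + A^-5 - A^3)
V(D2) = x^(-9/2) - x^(-5/2) - x^(-3/2) - x^(-1/2)  (w -3, c 11, <D> = A^-7 + A^-3 + A - A^9)
D3 (bracket A^-13 + A^-9 + A^-5 - A^3; 13 crossings at w = -5): V = x^(-9/2) - x^(-5/2) - x^(-3/2) - x^(-1/2)
why: all 3 diagrams share one V(x), hence one class


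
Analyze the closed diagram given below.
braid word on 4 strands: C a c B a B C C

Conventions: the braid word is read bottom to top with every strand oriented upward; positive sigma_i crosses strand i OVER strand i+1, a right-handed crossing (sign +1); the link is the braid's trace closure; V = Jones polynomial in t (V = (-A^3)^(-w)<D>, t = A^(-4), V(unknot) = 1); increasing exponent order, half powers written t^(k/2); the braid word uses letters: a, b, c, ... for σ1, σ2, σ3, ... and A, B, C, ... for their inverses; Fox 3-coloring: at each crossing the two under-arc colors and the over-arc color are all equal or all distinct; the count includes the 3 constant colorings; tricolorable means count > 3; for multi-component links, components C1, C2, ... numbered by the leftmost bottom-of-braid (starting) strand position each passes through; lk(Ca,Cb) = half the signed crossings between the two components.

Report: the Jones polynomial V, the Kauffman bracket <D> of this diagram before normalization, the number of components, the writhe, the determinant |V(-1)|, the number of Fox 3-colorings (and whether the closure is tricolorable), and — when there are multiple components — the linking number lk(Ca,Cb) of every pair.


Jones polynomial: V(t) = -t^(-9/2) + t^(-7/2) - 2t^(-5/2) + 2t^(-3/2) - 2t^(-1/2) + t^(1/2) - t^(3/2)
<D> = -A^-12 + A^-8 - 2A^-4 + 2 - 2A^4 + A^8 - A^12; writhe -2
components 2, writhe -2 (8 crossings)
linking number lk(C1,C2) = -1
3-colorings: 3 of 3^8, det 10 — not tricolorable
note: w = -2 shifts under R1 moves; the (-A^3)^(2) factor cancels that in V


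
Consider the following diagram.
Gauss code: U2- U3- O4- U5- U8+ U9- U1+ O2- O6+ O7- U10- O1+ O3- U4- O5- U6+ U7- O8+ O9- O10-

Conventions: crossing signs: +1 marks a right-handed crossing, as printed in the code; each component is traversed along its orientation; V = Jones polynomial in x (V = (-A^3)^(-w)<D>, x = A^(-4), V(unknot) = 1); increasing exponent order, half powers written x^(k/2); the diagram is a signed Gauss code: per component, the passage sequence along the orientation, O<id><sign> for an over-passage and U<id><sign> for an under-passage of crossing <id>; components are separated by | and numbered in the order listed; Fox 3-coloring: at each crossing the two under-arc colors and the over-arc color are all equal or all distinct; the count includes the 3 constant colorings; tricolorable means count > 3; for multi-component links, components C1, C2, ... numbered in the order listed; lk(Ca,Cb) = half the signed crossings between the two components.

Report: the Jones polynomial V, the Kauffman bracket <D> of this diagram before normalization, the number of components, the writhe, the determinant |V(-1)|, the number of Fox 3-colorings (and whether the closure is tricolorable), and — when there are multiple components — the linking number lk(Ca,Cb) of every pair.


V = -x^-6 + x^-5 - x^-4 + 2x^-3 - x^-2 + x^-1
<D> = A^-8 - A^-4 + 2 - A^4 + A^8 - A^12 (w = -4)
1 component over 10 crossings, w = -4
3 Fox colorings among 3^10, |V(-1)| = 7: not tricolorable
why: the span of V is 5, forcing >= 5 crossings in any diagram


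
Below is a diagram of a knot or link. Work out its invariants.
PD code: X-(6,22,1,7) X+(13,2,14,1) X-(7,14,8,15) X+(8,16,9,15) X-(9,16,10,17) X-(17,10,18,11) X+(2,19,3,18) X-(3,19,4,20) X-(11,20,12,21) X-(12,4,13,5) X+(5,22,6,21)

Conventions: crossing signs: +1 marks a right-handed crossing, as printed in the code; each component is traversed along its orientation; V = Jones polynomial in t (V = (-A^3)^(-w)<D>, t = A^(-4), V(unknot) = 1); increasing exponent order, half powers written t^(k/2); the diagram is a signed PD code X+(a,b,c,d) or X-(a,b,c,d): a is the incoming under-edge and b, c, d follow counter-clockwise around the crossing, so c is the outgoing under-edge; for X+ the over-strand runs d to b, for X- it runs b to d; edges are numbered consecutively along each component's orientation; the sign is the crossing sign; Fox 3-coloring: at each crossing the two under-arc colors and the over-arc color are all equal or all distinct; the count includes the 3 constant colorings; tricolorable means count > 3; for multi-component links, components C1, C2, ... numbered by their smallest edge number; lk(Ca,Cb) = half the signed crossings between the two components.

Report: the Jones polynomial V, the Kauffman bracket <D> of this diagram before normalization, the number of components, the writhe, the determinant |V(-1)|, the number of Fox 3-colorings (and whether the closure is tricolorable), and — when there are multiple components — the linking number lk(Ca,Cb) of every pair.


V = t^(-9/2) - t^(-5/2) - t^(-3/2) - t^(-1/2)
<D> = A^-7 + A^-3 + A - A^9 (w = -3)
2 components over 11 crossings, w = -3
lk(C1,C2): 0
27 Fox colorings among 3^11, |V(-1)| = 0: tricolorable
why: |V(-1)| = 0: so tricolorable, since 3 divides 0


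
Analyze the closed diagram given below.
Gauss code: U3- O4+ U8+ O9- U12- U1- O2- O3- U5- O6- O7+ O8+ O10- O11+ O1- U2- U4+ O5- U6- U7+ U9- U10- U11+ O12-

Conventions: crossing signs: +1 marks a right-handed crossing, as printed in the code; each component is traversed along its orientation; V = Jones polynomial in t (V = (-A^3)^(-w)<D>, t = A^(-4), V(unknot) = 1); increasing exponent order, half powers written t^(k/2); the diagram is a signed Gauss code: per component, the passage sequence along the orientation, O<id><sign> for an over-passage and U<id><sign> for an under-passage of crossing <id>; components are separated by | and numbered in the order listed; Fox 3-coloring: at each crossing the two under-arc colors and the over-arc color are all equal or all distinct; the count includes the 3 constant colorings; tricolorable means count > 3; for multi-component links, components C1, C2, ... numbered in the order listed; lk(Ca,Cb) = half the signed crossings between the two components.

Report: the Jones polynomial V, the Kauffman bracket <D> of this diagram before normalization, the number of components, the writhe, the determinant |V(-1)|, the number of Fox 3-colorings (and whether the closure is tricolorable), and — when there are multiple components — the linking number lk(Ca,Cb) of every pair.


V = t^-7 - 2t^-6 + 2t^-5 - 3t^-4 + 3t^-3 - 2t^-2 + 2t^-1
<D> = 2A^-8 - 2A^-4 + 3 - 3A^4 + 2A^8 - 2A^12 + A^16 (w = -4)
1 component over 12 crossings, w = -4
9 Fox colorings among 3^12, |V(-1)| = 15: tricolorable
why: det 15 = |V(-1)|; divisible by 3, so tricolorable


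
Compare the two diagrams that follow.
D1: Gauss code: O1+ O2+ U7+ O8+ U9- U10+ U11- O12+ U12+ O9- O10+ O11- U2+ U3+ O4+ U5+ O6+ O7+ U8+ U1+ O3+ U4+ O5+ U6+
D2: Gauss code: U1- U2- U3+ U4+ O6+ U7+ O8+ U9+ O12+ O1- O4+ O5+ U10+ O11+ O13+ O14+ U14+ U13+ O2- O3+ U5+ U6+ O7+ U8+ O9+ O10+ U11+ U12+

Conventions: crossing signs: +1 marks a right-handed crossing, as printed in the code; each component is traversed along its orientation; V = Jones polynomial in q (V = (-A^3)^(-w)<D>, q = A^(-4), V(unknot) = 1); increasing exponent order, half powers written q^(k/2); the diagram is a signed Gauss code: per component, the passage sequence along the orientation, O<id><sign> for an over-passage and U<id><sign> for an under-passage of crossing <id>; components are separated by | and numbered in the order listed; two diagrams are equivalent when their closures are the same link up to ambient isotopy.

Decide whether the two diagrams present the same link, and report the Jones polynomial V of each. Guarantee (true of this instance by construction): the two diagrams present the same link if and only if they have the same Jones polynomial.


same link: yes
V(D1) = q^3 + q^5 - q^6 + q^7 - q^8 + q^9 - q^10  [12 crossings, <D> = -A^-16 + A^-12 - A^-8 + A^-4 - 1 + A^4 + A^12, w = +8]
D2 (bracket -A^-10 + A^-6 - A^-2 + A^2 - A^6 + A^10 + A^18; 14 crossings at w = +10): V = q^3 + q^5 - q^6 + q^7 - q^8 + q^9 - q^10
note: one V(q) for all 2 diagrams — one class (guaranteed)


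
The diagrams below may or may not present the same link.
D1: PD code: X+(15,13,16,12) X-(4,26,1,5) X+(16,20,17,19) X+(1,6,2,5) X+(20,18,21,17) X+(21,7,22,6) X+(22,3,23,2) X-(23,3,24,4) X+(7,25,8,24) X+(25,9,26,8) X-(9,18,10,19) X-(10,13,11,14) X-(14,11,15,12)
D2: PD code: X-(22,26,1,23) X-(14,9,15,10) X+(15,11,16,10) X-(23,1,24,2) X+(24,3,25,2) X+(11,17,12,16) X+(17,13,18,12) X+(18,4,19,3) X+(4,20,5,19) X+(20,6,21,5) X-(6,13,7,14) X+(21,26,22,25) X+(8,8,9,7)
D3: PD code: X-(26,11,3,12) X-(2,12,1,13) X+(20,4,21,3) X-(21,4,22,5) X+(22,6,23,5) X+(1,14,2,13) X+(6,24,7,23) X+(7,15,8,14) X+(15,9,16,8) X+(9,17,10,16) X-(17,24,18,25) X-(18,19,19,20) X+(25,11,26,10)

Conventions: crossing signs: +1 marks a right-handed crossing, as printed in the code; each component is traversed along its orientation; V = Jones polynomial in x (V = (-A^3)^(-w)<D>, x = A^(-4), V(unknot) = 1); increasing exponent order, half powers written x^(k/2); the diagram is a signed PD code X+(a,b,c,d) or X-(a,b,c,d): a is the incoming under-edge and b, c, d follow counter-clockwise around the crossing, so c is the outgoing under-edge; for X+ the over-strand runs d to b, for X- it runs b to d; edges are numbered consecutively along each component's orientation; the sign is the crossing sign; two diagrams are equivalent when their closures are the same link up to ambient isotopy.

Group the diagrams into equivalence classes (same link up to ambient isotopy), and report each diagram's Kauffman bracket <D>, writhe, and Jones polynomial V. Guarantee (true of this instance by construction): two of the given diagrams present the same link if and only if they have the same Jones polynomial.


equivalence classes: {D1, D2, D3}
D1 (bracket -A^-9 + A^-1 + A^3 + A^7; 13 crossings at w = +3): V = -x^(1/2) - x^(3/2) - x^(5/2) + x^(9/2)
D2 (bracket -A^-3 + A^5 + A^9 + A^13; 13 crossings at w = +5): V = -x^(1/2) - x^(3/2) - x^(5/2) + x^(9/2)
D3 (bracket -A^-9 + A^-1 + A^3 + A^7; 13 crossings at w = +3): V = -x^(1/2) - x^(3/2) - x^(5/2) + x^(9/2)
key observation: all 3 diagrams share one V(x), hence one class


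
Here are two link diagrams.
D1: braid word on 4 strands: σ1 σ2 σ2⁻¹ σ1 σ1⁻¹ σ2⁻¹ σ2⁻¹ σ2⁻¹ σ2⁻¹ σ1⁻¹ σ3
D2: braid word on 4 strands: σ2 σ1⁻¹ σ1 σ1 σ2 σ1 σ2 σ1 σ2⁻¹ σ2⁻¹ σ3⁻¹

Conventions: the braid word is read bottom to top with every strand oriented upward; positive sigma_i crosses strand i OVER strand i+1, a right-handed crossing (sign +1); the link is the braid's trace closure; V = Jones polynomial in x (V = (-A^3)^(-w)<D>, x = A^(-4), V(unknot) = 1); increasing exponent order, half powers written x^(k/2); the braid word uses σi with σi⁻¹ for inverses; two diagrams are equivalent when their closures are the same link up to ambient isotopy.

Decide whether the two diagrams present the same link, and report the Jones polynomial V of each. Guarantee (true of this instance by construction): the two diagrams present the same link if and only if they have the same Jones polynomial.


equivalent: no
D1 (bracket -A^-5 - A^-1 - A^3 - A^15; 11 crossings at w = -3): V = x^-6 + x^-3 + x^-2 + x^-1
V(D2) = x + 2x^3 + x^5  [11 crossings, <D> = -A^-11 - 2A^-3 - A^5, w = +3]
observation: V(x) takes 2 values over 2 diagrams, fixing the grouping


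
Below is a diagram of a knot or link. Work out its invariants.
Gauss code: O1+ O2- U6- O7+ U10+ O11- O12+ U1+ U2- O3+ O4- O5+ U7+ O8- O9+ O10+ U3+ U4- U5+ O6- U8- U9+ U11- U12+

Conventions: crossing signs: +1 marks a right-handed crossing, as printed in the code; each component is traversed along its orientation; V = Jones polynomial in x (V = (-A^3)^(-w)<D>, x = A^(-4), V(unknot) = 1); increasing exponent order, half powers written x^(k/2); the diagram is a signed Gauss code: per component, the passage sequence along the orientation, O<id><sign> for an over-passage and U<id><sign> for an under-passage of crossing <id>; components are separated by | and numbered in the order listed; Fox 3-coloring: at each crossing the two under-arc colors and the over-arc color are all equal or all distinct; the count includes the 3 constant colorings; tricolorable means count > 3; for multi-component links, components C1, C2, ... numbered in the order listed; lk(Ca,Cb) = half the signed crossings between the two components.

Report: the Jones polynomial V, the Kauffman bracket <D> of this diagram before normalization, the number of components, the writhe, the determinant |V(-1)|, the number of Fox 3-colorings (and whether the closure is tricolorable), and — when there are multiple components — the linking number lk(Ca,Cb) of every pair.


Jones polynomial: V(x) = x + x^3 - x^4
<D> = -A^-10 + A^-6 + A^2; writhe +2
components 1, writhe +2 (12 crossings)
3-colorings: 9 of 3^12, det 3 — tricolorable
note: V spans 3 powers of x: at least 3 crossings in any diagram


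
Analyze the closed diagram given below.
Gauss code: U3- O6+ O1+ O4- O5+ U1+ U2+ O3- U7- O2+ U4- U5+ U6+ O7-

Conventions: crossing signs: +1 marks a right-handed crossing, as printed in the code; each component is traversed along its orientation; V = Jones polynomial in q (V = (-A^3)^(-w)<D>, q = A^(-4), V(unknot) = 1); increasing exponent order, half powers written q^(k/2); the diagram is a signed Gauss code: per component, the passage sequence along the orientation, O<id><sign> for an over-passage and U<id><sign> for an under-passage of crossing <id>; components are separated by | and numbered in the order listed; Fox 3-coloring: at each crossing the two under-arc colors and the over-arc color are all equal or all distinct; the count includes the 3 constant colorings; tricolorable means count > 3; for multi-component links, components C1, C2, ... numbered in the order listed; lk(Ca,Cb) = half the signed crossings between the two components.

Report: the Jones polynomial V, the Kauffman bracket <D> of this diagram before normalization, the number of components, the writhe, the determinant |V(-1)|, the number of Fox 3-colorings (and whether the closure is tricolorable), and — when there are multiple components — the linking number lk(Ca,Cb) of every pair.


V = q^-2 - q^-1 + 1 - q + q^2
<D> = -A^-5 + A^-1 - A^3 + A^7 - A^11 (w = +1)
1 component over 7 crossings, w = +1
3 Fox colorings among 3^7, |V(-1)| = 5: not tricolorable
why: w = +1 shifts under R1 moves; the (-A^3)^(-1) factor cancels that in V


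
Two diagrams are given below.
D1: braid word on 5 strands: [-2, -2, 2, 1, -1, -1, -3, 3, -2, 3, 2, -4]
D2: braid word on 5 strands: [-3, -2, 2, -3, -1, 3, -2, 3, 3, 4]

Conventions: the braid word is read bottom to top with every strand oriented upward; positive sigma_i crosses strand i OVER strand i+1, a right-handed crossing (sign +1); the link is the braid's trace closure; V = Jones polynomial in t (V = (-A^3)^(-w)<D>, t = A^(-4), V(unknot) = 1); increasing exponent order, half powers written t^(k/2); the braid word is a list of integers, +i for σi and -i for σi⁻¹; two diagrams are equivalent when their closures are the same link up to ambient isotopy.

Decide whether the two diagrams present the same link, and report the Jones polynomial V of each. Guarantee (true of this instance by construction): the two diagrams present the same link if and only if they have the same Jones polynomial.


same link: yes
V(D1) = 1  [12 crossings, <D> = A^-6, w = -2]
V(D2) = 1  (w 0, c 10, <D> = 1)
note: one V(t) for all 2 diagrams — one class (guaranteed)


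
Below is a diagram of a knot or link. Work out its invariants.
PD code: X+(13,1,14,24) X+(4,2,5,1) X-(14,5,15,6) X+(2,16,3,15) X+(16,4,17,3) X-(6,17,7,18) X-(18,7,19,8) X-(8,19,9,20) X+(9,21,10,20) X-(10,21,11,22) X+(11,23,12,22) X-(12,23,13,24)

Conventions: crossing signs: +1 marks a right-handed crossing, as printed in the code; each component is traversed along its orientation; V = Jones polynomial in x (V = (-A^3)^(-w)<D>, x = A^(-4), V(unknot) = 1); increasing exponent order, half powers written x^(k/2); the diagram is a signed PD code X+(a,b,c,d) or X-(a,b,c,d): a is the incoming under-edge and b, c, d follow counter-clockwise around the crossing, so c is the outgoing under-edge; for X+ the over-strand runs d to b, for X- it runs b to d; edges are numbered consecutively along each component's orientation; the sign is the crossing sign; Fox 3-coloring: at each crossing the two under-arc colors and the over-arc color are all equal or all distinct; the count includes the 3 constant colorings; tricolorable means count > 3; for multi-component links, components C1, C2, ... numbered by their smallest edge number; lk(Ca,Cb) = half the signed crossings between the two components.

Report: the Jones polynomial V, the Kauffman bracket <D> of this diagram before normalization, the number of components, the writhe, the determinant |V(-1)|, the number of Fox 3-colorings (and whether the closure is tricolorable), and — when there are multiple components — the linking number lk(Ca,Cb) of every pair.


V = -x^-3 + 2x^-2 - 2x^-1 + 3 - 2x + 2x^2 - x^3
<D> = -A^-12 + 2A^-8 - 2A^-4 + 3 - 2A^4 + 2A^8 - A^12 (w = 0)
1 component over 12 crossings, w = 0
3 Fox colorings among 3^12, |V(-1)| = 13: not tricolorable
why: w = 0 shifts under R1 moves; the (-A^3)^(0) factor cancels that in V


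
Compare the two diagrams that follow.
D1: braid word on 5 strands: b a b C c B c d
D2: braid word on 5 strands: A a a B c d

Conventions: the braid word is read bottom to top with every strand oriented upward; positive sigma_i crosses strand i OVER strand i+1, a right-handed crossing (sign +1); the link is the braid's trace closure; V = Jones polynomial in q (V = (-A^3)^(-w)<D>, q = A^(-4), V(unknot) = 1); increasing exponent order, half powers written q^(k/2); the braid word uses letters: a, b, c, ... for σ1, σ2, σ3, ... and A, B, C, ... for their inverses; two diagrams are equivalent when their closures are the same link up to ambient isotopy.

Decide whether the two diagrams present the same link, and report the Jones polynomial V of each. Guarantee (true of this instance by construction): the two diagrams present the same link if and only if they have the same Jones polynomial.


same link: yes
V(D1) = 1  [8 crossings, <D> = A^12, w = +4]
V(D2) = 1  (w +2, c 6, <D> = A^6)
note: Markov moves rewrite D1 (8 crossings) into D2 (6)


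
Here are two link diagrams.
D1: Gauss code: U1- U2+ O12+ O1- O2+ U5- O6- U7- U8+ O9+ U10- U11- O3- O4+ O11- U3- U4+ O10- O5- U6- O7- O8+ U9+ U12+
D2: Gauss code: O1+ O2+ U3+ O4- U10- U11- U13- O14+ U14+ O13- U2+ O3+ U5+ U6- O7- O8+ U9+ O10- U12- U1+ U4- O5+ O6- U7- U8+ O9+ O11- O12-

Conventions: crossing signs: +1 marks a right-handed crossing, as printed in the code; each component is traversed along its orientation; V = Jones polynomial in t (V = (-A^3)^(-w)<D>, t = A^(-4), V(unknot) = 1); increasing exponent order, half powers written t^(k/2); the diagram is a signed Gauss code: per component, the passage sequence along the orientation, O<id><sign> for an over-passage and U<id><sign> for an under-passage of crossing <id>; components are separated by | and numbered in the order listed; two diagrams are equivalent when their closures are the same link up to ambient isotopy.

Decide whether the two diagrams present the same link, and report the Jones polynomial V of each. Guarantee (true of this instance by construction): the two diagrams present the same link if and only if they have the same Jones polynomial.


equivalent: no
V(D1) = 1  (w -2, c 12, <D> = A^-6)
D2 (bracket A^-8 - A^-4 + 1 - A^4 + A^8; 14 crossings at w = 0): V = t^-2 - t^-1 + 1 - t + t^2
why: V(t) takes 2 values over 2 diagrams, fixing the grouping


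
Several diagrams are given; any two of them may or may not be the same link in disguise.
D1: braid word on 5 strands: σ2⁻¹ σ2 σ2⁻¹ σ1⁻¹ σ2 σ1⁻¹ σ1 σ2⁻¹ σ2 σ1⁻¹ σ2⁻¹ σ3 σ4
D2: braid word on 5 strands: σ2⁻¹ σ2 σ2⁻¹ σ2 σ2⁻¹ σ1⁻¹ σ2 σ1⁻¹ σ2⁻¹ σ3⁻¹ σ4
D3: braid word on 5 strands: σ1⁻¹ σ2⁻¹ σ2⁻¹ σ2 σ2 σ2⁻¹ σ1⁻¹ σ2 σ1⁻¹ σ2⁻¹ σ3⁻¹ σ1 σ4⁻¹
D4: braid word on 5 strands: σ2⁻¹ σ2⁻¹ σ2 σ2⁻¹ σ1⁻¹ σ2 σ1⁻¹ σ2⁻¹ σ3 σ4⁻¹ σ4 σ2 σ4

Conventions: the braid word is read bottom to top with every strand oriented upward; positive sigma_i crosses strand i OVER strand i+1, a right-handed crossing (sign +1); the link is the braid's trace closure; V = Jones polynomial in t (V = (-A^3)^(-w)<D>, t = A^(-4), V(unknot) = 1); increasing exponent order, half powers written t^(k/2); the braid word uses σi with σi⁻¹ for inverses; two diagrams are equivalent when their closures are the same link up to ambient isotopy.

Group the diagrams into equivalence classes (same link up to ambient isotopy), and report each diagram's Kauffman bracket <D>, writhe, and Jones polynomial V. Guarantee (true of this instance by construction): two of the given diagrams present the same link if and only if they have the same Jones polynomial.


equivalence classes: {D1, D2, D3, D4}
D1 (bracket A^-1 - A^3 + A^7 + A^15; 13 crossings at w = -1): V = -t^(-9/2) - t^(-5/2) + t^(-3/2) - t^(-1/2)
D2 (bracket A^-7 - A^-3 + A + A^9; 11 crossings at w = -3): V = -t^(-9/2) - t^(-5/2) + t^(-3/2) - t^(-1/2)
V(D3) = -t^(-9/2) - t^(-5/2) + t^(-3/2) - t^(-1/2)  (w -5, c 13, <D> = A^-13 - A^-9 + A^-5 + A^3)
V(D4) = -t^(-9/2) - t^(-5/2) + t^(-3/2) - t^(-1/2)  [13 crossings, <D> = A^-1 - A^3 + A^7 + A^15, w = -1]
key observation: one V(t) for all 4 diagrams — one class (guaranteed)
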